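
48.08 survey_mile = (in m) 7.738e+04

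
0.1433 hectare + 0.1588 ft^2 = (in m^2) 1433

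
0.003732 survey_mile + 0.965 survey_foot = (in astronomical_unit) 4.211e-11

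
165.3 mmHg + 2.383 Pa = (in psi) 3.197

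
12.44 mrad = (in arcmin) 42.77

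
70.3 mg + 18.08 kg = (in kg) 18.08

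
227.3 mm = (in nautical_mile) 0.0001227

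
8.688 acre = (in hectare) 3.516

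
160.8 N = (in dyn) 1.608e+07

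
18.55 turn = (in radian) 116.6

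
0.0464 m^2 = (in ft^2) 0.4994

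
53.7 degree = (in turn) 0.1492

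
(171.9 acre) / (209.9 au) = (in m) 2.215e-08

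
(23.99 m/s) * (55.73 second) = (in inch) 5.264e+04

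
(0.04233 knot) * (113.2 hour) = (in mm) 8.874e+06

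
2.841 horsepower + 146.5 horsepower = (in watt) 1.114e+05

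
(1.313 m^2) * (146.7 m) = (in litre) 1.926e+05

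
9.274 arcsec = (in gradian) 0.002862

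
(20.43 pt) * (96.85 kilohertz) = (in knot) 1357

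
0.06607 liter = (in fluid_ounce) 2.234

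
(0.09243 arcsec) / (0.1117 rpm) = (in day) 4.434e-10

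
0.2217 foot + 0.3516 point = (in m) 0.0677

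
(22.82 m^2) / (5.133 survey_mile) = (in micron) 2762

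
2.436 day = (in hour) 58.46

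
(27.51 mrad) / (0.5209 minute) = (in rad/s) 0.0008802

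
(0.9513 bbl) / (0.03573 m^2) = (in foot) 13.89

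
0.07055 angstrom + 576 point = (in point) 576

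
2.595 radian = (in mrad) 2595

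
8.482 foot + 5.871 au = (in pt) 2.49e+15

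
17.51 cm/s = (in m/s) 0.1751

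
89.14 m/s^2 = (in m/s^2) 89.14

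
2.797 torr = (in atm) 0.00368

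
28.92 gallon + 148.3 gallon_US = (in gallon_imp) 147.6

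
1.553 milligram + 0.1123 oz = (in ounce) 0.1124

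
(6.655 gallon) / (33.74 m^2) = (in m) 0.0007466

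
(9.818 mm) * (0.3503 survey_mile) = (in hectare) 0.0005535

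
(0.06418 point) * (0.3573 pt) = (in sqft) 3.072e-08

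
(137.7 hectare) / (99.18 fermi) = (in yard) 1.518e+19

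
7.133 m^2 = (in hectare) 0.0007133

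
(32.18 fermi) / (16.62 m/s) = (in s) 1.936e-15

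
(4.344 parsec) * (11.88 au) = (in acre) 5.887e+25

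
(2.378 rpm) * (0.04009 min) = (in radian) 0.599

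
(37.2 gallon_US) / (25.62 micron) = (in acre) 1.358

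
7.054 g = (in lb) 0.01555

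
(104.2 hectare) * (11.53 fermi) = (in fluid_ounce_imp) 0.0004228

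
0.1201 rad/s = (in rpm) 1.147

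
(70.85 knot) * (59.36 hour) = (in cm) 7.789e+08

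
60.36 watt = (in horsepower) 0.08094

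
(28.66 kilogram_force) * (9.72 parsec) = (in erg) 8.43e+26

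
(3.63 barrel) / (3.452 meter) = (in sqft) 1.8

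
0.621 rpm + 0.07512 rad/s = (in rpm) 1.338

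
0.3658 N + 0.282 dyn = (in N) 0.3658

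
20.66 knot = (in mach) 0.03121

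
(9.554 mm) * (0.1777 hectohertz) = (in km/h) 0.6112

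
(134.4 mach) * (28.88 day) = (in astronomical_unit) 0.7633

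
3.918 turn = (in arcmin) 8.463e+04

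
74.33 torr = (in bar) 0.0991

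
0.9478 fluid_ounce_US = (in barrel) 0.0001763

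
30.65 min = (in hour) 0.5108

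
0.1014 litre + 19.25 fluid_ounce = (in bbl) 0.004219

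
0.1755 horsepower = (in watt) 130.9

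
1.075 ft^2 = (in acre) 2.468e-05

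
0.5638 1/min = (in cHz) 0.9397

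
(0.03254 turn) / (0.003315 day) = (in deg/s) 0.0409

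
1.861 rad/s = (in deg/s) 106.6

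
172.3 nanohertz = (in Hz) 1.723e-07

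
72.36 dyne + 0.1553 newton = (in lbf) 0.03508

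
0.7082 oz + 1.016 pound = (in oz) 16.96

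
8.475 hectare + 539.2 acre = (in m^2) 2.267e+06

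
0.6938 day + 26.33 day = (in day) 27.02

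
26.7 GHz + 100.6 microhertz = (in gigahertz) 26.7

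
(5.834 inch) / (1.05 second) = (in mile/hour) 0.3157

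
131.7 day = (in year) 0.3608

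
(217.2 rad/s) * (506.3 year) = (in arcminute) 1.192e+16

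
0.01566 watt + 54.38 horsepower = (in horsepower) 54.38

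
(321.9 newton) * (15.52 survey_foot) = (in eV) 9.504e+21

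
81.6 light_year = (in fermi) 7.72e+32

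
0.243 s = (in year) 7.705e-09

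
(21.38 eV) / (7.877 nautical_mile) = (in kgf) 2.394e-23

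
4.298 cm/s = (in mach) 0.0001262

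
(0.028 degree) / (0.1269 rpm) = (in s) 0.03677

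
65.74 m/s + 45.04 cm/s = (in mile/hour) 148.1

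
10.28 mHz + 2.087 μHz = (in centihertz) 1.028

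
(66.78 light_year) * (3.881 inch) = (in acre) 1.539e+13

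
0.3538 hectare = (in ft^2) 3.808e+04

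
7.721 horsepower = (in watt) 5758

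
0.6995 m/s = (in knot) 1.36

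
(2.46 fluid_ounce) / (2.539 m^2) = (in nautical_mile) 1.547e-08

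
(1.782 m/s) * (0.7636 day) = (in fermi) 1.176e+20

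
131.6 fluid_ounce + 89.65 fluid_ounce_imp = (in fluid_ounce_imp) 226.6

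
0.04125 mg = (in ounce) 1.455e-06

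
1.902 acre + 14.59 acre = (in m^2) 6.674e+04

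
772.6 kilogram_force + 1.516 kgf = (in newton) 7591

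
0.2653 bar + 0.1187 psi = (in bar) 0.2735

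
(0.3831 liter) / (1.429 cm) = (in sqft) 0.2886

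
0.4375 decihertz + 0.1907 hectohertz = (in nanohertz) 1.911e+10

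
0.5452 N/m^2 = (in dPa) 5.452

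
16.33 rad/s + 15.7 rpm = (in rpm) 171.6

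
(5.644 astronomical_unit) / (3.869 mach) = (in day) 7418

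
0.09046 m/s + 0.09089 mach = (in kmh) 111.7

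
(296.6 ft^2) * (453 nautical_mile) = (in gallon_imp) 5.085e+09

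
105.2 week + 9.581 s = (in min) 1.06e+06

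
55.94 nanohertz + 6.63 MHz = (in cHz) 6.63e+08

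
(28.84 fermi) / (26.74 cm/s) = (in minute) 1.798e-15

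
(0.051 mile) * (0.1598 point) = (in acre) 1.143e-06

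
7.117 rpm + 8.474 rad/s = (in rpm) 88.04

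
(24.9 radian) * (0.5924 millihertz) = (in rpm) 0.1409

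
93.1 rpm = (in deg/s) 558.6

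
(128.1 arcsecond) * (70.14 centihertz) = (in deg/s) 0.02496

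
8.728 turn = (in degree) 3142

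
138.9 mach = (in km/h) 1.703e+05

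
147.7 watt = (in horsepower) 0.1981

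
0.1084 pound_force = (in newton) 0.4822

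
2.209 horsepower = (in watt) 1647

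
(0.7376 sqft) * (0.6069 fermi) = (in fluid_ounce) 1.406e-12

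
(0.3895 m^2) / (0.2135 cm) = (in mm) 1.824e+05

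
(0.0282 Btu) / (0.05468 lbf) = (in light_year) 1.293e-14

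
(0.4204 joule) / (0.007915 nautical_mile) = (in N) 0.02868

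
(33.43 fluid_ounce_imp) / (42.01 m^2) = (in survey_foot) 7.418e-05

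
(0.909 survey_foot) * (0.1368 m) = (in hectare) 3.79e-06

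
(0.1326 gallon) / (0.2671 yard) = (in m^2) 0.002055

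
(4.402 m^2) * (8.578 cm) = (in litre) 377.6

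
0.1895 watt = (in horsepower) 0.0002541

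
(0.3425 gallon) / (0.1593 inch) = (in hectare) 3.204e-05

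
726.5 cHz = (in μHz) 7.265e+06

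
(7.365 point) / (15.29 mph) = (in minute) 6.335e-06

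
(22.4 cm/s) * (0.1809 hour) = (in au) 9.751e-10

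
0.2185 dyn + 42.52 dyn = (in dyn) 42.74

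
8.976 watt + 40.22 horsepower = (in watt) 3e+04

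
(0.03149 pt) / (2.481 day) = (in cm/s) 5.182e-09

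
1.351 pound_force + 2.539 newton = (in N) 8.549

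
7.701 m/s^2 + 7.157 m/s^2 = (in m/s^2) 14.86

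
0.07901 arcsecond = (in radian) 3.831e-07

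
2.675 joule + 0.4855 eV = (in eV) 1.67e+19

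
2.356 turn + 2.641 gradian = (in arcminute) 5.103e+04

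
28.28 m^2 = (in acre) 0.006988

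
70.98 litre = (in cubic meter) 0.07098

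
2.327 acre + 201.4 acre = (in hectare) 82.45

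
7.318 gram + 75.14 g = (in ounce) 2.909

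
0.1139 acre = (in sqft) 4961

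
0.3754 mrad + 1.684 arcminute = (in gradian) 0.05508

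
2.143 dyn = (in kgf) 2.185e-06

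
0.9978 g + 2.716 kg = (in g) 2717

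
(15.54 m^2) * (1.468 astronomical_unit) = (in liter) 3.413e+15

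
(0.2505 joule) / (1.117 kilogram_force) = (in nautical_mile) 1.235e-05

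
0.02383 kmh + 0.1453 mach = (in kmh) 178.1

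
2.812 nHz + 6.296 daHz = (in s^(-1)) 62.96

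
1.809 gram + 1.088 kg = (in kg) 1.09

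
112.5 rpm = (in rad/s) 11.78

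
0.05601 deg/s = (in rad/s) 0.0009776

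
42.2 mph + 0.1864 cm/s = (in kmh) 67.92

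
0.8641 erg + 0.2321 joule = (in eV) 1.449e+18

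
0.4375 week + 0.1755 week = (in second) 3.707e+05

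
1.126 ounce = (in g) 31.92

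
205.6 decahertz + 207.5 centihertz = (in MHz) 0.002058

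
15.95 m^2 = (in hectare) 0.001595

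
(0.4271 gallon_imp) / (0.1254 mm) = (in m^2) 15.48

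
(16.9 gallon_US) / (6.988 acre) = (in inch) 8.906e-05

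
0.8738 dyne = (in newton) 8.738e-06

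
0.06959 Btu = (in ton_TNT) 1.755e-08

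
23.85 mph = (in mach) 0.03131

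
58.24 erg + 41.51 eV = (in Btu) 5.52e-09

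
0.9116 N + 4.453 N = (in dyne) 5.365e+05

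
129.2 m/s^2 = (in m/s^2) 129.2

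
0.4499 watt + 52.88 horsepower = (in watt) 3.943e+04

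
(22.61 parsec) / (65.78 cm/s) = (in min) 1.768e+16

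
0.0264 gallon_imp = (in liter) 0.12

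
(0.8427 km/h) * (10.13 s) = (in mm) 2371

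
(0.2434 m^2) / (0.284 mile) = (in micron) 532.5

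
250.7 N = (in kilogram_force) 25.56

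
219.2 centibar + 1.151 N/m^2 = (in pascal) 2.192e+05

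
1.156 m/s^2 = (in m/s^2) 1.156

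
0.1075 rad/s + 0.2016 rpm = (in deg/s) 7.369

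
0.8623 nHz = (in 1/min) 5.174e-08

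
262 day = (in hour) 6288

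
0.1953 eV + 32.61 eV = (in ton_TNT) 1.256e-27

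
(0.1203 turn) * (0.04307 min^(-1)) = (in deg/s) 0.03109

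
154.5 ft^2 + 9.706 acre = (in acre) 9.71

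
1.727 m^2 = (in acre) 0.0004268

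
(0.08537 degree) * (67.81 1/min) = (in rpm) 0.01608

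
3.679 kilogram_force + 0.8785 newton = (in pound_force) 8.308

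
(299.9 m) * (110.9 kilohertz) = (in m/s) 3.326e+07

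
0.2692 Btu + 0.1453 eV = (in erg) 2.84e+09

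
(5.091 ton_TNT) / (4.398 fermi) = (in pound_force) 1.089e+24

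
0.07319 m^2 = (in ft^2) 0.7878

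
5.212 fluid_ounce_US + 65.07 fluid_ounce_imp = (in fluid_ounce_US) 67.73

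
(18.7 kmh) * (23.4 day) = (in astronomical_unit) 7.02e-05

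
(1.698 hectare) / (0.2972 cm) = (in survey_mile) 3550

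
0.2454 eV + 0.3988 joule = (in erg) 3.988e+06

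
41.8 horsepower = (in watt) 3.117e+04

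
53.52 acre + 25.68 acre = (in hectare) 32.05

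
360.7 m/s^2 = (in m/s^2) 360.7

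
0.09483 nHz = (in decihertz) 9.483e-10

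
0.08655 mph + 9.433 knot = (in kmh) 17.61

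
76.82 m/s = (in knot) 149.3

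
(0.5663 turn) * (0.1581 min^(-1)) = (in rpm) 0.08953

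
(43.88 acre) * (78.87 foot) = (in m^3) 4.269e+06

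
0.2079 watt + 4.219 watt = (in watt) 4.427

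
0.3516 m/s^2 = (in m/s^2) 0.3516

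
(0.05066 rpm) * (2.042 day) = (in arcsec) 1.931e+08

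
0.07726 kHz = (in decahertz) 7.726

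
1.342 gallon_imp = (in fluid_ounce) 206.3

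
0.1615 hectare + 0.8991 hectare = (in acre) 2.621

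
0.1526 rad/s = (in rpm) 1.457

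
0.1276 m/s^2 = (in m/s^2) 0.1276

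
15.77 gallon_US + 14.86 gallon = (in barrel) 0.7293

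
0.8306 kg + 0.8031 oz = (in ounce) 30.1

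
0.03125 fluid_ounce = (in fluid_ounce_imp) 0.03253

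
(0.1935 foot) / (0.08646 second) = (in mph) 1.526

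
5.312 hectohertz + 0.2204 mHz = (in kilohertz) 0.5312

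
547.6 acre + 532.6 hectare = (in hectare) 754.2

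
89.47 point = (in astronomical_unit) 2.11e-13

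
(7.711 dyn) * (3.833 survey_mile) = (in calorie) 0.1137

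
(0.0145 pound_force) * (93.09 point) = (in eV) 1.322e+16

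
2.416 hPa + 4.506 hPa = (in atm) 0.006831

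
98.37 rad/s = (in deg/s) 5636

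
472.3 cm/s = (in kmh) 17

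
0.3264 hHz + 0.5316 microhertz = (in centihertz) 3264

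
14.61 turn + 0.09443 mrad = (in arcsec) 1.893e+07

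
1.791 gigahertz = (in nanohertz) 1.791e+18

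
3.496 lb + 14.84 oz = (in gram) 2006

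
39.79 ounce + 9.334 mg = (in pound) 2.487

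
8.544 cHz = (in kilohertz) 8.544e-05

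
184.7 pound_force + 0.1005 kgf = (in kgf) 83.88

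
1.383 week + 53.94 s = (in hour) 232.4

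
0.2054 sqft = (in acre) 4.715e-06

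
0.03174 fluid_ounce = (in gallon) 0.000248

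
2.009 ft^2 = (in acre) 4.612e-05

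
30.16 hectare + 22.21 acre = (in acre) 96.74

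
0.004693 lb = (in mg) 2129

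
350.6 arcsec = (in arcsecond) 350.6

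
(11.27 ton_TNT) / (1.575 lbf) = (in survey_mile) 4.182e+06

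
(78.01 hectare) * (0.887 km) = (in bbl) 4.352e+09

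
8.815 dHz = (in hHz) 0.008815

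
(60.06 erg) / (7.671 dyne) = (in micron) 7.829e+04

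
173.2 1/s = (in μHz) 1.732e+08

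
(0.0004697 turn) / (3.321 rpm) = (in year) 2.691e-10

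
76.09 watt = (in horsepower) 0.102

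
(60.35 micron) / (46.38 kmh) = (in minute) 7.807e-08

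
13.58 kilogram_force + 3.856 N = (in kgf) 13.97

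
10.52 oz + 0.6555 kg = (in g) 953.7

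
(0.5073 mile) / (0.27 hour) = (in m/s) 0.8399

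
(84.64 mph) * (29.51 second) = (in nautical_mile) 0.6029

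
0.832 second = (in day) 9.63e-06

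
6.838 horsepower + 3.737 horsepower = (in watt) 7886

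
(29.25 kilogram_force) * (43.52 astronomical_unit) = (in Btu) 1.77e+12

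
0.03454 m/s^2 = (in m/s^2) 0.03454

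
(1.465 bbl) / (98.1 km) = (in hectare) 2.374e-10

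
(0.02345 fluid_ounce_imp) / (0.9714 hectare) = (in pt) 1.944e-07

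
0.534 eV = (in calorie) 2.045e-20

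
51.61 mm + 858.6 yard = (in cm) 7.852e+04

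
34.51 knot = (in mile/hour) 39.71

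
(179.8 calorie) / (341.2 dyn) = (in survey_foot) 7.234e+05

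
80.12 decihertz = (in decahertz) 0.8012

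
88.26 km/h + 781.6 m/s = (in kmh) 2902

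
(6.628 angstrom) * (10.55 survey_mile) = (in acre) 2.781e-09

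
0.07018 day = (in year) 0.0001923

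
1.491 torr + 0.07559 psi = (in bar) 0.0072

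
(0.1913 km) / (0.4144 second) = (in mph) 1033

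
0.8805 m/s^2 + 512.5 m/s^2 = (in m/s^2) 513.4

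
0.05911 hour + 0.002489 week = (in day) 0.01989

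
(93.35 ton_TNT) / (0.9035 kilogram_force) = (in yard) 4.821e+10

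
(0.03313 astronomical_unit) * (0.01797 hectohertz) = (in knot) 1.731e+10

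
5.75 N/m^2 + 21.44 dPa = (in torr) 0.05921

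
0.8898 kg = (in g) 889.8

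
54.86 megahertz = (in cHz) 5.486e+09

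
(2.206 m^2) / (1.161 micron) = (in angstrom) 1.9e+16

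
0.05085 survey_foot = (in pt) 43.93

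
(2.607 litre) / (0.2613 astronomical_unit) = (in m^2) 6.669e-14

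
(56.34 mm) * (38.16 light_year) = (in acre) 5.026e+12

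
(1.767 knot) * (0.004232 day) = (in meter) 332.4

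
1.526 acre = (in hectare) 0.6176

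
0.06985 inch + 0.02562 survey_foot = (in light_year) 1.013e-18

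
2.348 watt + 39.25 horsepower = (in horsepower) 39.25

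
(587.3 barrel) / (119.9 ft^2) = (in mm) 8382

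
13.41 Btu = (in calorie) 3382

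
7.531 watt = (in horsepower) 0.0101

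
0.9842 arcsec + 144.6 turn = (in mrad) 9.085e+05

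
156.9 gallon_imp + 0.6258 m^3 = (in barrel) 8.423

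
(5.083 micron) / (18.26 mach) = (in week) 1.352e-15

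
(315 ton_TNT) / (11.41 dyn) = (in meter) 1.155e+16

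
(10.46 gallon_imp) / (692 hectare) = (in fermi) 6.872e+06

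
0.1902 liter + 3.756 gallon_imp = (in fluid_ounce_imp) 607.7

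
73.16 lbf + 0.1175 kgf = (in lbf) 73.42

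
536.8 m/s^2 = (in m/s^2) 536.8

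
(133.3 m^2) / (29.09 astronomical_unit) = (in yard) 3.35e-11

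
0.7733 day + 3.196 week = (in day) 23.15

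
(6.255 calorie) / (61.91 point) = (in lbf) 269.4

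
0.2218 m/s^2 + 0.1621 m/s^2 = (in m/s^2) 0.3839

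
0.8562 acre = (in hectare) 0.3465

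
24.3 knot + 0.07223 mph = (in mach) 0.03681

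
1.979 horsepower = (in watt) 1476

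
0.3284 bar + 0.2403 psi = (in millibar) 345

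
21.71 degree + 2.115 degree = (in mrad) 415.8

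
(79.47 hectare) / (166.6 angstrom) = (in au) 318.9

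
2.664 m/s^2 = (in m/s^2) 2.664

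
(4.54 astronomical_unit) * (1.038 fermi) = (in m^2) 0.000705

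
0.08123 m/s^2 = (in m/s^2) 0.08123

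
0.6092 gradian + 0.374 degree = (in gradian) 1.025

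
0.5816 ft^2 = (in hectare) 5.403e-06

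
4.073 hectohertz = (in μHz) 4.073e+08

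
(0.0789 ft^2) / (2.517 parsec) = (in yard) 1.032e-19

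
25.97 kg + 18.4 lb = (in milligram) 3.432e+07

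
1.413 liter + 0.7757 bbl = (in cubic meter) 0.1247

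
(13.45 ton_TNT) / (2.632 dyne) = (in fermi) 2.138e+30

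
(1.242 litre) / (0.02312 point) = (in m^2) 152.3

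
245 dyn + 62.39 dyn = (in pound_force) 0.000691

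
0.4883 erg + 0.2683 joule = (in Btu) 0.0002543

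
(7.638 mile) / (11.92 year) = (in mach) 9.603e-08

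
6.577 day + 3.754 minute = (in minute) 9475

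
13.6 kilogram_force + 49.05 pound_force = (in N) 351.6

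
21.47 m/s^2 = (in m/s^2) 21.47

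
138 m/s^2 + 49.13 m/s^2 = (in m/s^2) 187.1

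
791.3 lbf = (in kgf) 358.9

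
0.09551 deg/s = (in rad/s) 0.001667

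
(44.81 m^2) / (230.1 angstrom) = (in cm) 1.947e+11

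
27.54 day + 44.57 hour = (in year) 0.08054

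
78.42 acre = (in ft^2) 3.416e+06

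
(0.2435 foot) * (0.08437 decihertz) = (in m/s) 0.0006262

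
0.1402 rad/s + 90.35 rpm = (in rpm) 91.69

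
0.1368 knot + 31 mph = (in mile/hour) 31.16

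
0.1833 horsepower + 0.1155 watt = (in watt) 136.8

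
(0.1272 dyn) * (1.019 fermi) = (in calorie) 3.098e-22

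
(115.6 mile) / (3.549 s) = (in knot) 1.019e+05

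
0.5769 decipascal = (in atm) 5.694e-07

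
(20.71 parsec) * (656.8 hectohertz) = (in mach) 1.233e+20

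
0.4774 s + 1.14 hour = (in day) 0.04751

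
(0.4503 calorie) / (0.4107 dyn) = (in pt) 1.3e+09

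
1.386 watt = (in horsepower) 0.001859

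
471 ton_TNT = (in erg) 1.971e+19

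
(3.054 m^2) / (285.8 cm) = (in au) 7.143e-12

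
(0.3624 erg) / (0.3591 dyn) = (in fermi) 1.009e+13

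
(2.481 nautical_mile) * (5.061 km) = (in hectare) 2325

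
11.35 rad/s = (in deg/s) 650.3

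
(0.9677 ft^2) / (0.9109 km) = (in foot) 0.0003238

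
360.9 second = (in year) 1.144e-05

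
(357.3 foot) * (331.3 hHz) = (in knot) 7.013e+06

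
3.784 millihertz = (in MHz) 3.784e-09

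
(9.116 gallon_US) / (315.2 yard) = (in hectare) 1.197e-08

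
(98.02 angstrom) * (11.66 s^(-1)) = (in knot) 2.222e-07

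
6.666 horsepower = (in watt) 4971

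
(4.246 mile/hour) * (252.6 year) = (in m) 1.512e+10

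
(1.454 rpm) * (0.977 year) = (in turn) 7.466e+05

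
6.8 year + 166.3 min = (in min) 3.574e+06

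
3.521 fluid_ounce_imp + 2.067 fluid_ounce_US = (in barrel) 0.001014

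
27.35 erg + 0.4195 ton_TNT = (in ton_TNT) 0.4195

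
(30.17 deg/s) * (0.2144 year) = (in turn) 5.666e+05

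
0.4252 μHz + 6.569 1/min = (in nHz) 1.095e+08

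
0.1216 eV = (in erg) 1.948e-13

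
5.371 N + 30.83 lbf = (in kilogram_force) 14.53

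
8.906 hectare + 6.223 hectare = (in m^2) 1.513e+05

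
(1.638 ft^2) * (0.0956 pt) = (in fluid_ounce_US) 0.1735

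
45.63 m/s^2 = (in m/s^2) 45.63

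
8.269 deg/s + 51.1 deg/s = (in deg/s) 59.37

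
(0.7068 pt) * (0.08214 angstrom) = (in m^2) 2.048e-15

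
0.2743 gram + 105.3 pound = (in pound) 105.3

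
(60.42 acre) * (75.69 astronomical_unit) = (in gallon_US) 7.314e+20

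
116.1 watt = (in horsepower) 0.1557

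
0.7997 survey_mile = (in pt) 3.648e+06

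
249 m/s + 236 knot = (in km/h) 1333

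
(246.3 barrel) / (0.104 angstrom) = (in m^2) 3.765e+12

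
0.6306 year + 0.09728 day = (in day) 230.3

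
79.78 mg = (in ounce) 0.002814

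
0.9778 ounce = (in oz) 0.9778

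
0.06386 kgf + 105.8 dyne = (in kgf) 0.06397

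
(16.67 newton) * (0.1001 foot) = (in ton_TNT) 1.216e-10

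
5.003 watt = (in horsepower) 0.006709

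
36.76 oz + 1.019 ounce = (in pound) 2.361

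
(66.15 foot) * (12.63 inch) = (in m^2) 6.468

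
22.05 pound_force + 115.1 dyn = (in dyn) 9.808e+06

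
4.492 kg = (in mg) 4.492e+06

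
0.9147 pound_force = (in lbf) 0.9147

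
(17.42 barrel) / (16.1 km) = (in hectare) 1.72e-08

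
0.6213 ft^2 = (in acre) 1.426e-05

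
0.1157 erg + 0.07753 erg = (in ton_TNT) 4.618e-18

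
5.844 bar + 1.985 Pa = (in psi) 84.76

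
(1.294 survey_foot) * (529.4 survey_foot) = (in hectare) 0.006364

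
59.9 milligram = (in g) 0.0599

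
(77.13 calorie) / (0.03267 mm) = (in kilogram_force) 1.007e+06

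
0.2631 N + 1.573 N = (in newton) 1.836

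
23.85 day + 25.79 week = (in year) 0.5599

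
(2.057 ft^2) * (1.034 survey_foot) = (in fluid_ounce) 2037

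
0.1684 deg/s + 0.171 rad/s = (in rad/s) 0.1739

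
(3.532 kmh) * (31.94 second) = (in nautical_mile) 0.01692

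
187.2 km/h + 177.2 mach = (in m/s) 6.039e+04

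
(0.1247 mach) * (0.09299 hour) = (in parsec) 4.607e-13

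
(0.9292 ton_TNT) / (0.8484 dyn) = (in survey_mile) 2.847e+11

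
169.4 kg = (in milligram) 1.694e+08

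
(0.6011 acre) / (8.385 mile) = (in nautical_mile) 9.734e-05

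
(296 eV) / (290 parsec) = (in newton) 5.3e-36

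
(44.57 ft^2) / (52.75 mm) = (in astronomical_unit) 5.247e-10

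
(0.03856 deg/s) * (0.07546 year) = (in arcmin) 5.506e+06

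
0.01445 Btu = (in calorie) 3.644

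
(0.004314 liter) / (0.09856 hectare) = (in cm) 4.377e-07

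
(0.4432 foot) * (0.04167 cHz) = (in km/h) 0.0002026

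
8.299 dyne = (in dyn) 8.299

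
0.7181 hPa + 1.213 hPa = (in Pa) 193.1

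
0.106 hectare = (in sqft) 1.141e+04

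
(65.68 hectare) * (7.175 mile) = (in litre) 7.584e+12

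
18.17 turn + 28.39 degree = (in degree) 6570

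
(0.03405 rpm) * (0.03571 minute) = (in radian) 0.00764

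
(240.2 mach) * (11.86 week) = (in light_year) 6.201e-05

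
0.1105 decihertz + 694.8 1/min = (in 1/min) 695.5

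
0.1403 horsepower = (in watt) 104.6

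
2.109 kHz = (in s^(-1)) 2109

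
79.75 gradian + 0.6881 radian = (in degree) 111.2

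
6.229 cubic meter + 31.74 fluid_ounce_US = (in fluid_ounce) 2.107e+05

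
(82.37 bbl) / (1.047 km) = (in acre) 3.091e-06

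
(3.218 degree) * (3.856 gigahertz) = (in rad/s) 2.166e+08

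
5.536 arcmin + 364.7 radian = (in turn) 58.04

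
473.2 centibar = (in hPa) 4732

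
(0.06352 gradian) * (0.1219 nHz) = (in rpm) 1.161e-12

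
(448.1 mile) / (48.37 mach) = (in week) 7.24e-05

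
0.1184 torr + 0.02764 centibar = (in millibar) 0.4343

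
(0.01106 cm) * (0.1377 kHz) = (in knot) 0.0296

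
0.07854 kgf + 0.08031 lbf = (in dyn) 1.127e+05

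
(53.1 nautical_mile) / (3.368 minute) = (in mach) 1.429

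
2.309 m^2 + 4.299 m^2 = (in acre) 0.001633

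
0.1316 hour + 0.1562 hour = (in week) 0.001713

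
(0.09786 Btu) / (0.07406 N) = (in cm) 1.394e+05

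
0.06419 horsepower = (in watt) 47.87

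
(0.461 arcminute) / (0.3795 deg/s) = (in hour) 5.624e-06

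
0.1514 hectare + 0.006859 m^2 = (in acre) 0.3741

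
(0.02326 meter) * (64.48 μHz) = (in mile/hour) 3.355e-06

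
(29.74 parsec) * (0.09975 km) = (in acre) 2.262e+16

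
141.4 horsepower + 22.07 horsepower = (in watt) 1.219e+05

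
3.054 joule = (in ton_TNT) 7.299e-10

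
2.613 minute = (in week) 0.0002592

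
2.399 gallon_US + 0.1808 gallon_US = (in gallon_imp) 2.148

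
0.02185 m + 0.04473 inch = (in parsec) 7.449e-19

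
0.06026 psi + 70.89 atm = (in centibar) 7183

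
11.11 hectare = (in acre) 27.45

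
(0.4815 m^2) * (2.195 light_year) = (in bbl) 6.289e+16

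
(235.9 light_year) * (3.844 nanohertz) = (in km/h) 3.088e+10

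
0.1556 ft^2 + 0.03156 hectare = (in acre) 0.07799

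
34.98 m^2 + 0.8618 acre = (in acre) 0.8704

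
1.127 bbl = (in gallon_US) 47.33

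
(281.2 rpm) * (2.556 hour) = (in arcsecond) 5.589e+10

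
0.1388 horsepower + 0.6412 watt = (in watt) 104.1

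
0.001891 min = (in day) 1.313e-06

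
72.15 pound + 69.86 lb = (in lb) 142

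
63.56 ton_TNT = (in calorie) 6.356e+10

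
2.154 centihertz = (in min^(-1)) 1.292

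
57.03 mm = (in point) 161.7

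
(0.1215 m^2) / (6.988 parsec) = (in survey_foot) 1.849e-18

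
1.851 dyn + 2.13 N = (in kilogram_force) 0.2172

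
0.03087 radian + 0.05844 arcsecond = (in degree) 1.769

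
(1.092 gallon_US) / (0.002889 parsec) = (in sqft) 4.991e-16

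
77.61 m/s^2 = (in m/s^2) 77.61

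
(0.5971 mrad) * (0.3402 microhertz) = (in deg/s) 1.164e-08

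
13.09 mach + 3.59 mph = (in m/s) 4459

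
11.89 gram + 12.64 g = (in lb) 0.05408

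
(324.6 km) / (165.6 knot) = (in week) 0.0063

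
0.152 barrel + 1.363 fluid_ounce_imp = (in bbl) 0.1522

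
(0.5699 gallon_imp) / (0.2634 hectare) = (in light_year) 1.04e-22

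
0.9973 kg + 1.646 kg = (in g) 2643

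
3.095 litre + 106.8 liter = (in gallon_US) 29.03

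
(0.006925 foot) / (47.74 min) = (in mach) 2.164e-09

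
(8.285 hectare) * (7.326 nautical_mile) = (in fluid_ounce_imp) 3.956e+13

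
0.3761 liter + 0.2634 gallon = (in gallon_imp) 0.3021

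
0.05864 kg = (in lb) 0.1293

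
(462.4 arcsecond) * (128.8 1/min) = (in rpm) 0.04595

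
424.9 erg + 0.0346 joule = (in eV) 2.162e+17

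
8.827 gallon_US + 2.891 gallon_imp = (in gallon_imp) 10.24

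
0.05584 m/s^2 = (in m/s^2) 0.05584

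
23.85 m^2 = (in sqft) 256.7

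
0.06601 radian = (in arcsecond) 1.362e+04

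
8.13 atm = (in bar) 8.238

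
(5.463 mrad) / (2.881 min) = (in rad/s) 3.16e-05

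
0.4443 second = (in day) 5.142e-06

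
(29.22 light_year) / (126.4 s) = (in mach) 6.423e+12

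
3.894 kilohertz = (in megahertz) 0.003894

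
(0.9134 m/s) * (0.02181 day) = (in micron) 1.721e+09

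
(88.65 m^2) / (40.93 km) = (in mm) 2.166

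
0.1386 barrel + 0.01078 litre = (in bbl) 0.1387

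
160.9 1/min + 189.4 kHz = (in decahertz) 1.894e+04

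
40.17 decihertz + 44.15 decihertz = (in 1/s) 8.432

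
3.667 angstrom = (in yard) 4.01e-10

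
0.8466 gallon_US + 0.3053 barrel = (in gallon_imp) 11.38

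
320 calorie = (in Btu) 1.269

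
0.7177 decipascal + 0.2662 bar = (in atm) 0.2627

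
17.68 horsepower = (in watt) 1.318e+04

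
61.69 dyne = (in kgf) 6.291e-05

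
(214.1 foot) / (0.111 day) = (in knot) 0.01323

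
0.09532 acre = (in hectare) 0.03857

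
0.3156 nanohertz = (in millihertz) 3.156e-07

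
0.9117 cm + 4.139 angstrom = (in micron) 9117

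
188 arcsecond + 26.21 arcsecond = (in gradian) 0.06611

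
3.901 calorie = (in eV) 1.019e+20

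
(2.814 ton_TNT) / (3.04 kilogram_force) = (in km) 3.949e+05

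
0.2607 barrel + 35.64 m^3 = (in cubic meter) 35.68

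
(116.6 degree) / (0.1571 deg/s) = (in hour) 0.2062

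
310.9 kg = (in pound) 685.4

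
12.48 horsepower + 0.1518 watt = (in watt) 9306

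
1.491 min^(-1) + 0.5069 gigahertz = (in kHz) 5.069e+05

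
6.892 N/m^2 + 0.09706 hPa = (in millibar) 0.166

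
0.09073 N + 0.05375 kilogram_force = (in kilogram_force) 0.063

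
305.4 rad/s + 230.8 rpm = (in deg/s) 1.888e+04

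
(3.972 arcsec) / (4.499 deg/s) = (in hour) 6.812e-08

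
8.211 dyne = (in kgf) 8.373e-06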